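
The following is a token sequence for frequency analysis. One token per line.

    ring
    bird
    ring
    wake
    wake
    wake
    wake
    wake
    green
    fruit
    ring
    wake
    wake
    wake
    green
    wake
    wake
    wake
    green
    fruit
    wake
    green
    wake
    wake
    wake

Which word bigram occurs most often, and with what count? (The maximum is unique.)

"wake wake", 10 times

Bigram frequencies (highest first):
  wake wake: 10
  wake green: 4
  ring wake: 2
  green fruit: 2
  green wake: 2
  ring bird: 1
  … (3 more, each ≤ 1)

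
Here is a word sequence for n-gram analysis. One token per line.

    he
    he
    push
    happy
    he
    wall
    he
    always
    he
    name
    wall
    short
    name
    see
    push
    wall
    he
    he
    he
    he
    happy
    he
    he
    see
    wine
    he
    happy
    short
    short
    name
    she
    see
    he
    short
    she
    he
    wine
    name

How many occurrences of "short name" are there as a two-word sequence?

2

Scanning the 37 overlapping bigram windows for "short name":
  position 12–13: short name
  position 29–30: short name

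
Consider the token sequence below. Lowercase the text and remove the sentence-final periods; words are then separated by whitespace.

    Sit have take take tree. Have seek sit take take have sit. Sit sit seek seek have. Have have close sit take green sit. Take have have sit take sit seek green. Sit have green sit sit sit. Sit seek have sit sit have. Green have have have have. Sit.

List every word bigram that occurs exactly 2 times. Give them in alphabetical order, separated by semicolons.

Bigram counts meeting the condition (exactly 2 times):
  have green: 2
  seek have: 2
  take have: 2
  take take: 2

have green; seek have; take have; take take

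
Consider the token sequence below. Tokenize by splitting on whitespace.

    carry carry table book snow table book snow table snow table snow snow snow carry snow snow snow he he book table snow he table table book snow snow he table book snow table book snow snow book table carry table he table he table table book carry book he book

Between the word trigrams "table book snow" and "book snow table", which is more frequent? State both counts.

"table book snow": 5 occurrences
"book snow table": 3 occurrences

"table book snow" (5 vs 3)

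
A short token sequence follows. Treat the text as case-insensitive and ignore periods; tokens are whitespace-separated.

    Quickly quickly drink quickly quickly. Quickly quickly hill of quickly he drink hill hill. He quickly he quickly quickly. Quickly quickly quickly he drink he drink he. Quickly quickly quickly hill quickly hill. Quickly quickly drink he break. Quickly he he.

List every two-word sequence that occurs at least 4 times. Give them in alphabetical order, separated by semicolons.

Bigram counts meeting the condition (at least 4 times):
  quickly he: 4
  quickly quickly: 11

quickly he; quickly quickly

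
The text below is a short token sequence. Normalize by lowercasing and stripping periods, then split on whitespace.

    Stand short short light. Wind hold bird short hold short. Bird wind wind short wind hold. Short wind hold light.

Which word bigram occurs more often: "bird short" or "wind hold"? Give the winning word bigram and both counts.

"bird short": 1 occurrence
"wind hold": 3 occurrences

"wind hold" (3 vs 1)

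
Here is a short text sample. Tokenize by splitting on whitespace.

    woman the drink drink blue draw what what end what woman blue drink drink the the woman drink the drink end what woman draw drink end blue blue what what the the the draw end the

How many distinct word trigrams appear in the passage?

36 tokens → 34 trigram windows in total.
Repeated trigrams (each contributes count−1 duplicates):
  end what woman: 2
1 duplicate windows → 34 − 1 = 33 distinct.

33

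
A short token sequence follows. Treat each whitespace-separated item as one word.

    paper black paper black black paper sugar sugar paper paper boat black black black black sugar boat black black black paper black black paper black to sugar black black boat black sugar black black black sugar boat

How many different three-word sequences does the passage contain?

37 tokens → 35 trigram windows in total.
Repeated trigrams (each contributes count−1 duplicates):
  black black black: 4
  black black paper: 3
  black paper black: 3
  black black sugar: 2
  black sugar boat: 2
  boat black black: 2
  paper black black: 2
  sugar black black: 2
12 duplicate windows → 35 − 12 = 23 distinct.

23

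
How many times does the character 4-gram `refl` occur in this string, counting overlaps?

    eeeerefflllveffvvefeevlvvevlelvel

0

Sliding a length-4 window over the 33 characters (30 positions):
  (no match at any position)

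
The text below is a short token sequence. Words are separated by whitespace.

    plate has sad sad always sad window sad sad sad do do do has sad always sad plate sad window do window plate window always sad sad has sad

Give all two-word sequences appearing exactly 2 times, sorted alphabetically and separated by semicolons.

Bigram counts meeting the condition (exactly 2 times):
  do do: 2
  sad always: 2
  sad window: 2

do do; sad always; sad window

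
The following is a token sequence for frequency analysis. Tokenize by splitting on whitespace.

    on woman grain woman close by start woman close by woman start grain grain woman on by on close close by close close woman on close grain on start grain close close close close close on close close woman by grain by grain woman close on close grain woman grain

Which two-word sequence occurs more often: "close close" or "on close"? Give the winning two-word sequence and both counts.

"close close" (7 vs 4)

"close close": 7 occurrences
"on close": 4 occurrences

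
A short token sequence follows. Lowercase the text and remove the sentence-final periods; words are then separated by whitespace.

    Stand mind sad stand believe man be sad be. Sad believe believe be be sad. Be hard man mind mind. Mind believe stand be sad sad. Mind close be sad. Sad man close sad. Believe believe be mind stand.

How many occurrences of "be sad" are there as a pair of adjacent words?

5

Scanning the 38 overlapping bigram windows for "be sad":
  position 7–8: be sad
  position 9–10: be sad
  position 14–15: be sad
  position 24–25: be sad
  position 29–30: be sad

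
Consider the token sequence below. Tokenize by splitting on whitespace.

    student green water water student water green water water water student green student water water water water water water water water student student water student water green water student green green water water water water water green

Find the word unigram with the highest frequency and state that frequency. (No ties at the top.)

"water", 22 times

Unigram frequencies (highest first):
  water: 22
  student: 8
  green: 7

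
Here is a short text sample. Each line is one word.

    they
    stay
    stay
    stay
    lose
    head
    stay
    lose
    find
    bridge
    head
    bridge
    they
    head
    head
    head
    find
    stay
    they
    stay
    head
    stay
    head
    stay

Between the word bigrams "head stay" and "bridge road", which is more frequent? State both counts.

"head stay" (3 vs 0)

"head stay": 3 occurrences
"bridge road": 0 occurrences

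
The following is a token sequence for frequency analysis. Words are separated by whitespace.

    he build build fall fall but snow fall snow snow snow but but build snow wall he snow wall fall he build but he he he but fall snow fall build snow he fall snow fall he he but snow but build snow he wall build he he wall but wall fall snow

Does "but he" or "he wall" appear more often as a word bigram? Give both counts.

"but he": 1 occurrence
"he wall": 2 occurrences

"he wall" (2 vs 1)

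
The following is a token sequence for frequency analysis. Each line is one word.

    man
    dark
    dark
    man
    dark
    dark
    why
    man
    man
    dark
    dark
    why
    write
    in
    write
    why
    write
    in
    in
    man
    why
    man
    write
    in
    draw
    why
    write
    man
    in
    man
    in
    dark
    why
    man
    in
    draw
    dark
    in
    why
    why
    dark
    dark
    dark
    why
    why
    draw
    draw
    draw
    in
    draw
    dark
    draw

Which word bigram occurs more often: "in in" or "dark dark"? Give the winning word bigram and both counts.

"dark dark" (5 vs 1)

"in in": 1 occurrence
"dark dark": 5 occurrences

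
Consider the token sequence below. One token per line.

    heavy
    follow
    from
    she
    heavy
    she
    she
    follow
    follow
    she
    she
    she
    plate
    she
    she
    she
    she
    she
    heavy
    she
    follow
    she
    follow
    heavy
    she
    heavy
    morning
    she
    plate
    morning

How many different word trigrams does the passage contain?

24

30 tokens → 28 trigram windows in total.
Repeated trigrams (each contributes count−1 duplicates):
  she she she: 4
  she heavy she: 2
4 duplicate windows → 28 − 4 = 24 distinct.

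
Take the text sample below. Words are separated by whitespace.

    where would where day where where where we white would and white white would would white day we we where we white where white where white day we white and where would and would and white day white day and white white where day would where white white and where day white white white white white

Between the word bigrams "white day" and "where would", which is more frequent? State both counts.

"white day": 4 occurrences
"where would": 2 occurrences

"white day" (4 vs 2)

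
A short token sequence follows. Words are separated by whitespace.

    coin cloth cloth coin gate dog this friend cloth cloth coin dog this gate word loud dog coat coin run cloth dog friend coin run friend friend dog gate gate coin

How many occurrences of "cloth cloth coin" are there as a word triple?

Scanning the 29 overlapping trigram windows for "cloth cloth coin":
  position 2–4: cloth cloth coin
  position 9–11: cloth cloth coin

2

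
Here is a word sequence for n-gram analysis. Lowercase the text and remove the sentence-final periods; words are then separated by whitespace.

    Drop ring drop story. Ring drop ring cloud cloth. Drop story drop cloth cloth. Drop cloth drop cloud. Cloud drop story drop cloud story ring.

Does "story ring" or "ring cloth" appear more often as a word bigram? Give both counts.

"story ring": 2 occurrences
"ring cloth": 0 occurrences

"story ring" (2 vs 0)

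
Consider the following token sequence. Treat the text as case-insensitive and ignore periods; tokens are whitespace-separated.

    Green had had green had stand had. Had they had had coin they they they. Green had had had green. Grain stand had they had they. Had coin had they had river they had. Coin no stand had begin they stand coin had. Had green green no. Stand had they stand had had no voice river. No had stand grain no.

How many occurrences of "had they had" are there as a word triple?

Scanning the 59 overlapping trigram windows for "had they had":
  position 8–10: had they had
  position 23–25: had they had
  position 25–27: had they had
  position 29–31: had they had

4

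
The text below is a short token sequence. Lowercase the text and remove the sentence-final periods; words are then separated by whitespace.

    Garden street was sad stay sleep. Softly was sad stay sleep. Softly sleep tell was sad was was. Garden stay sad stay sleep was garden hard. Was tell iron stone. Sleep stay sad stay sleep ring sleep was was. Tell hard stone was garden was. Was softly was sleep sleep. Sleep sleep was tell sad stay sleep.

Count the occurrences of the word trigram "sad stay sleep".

5

Scanning the 55 overlapping trigram windows for "sad stay sleep":
  position 4–6: sad stay sleep
  position 9–11: sad stay sleep
  position 21–23: sad stay sleep
  position 33–35: sad stay sleep
  position 55–57: sad stay sleep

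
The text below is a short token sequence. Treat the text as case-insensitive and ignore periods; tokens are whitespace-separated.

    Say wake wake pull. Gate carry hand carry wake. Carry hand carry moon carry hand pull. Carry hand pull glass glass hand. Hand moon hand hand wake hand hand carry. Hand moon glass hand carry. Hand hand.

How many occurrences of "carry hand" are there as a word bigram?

6

Scanning the 36 overlapping bigram windows for "carry hand":
  position 6–7: carry hand
  position 10–11: carry hand
  position 14–15: carry hand
  position 17–18: carry hand
  position 30–31: carry hand
  position 35–36: carry hand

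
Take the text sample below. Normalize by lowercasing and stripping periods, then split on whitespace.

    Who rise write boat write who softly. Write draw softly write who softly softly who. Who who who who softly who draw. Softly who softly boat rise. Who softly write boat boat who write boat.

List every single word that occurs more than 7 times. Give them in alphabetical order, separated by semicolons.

softly; who

Unigram counts meeting the condition (more than 7 times):
  softly: 8
  who: 12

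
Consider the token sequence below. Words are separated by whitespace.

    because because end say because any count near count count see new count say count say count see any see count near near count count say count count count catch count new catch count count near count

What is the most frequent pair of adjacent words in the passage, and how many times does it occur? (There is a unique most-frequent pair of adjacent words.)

Bigram frequencies (highest first):
  count count: 5
  count near: 3
  near count: 3
  count say: 3
  say count: 3
  count see: 2
  … (16 more, each ≤ 2)

"count count", 5 times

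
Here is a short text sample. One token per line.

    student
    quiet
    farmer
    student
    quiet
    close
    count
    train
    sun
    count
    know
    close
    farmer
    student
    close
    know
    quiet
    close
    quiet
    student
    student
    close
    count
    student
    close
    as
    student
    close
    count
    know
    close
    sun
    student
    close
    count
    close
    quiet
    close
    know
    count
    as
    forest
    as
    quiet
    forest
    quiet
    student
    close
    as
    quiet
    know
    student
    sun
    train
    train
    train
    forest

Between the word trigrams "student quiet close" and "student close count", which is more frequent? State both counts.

"student quiet close": 1 occurrence
"student close count": 3 occurrences

"student close count" (3 vs 1)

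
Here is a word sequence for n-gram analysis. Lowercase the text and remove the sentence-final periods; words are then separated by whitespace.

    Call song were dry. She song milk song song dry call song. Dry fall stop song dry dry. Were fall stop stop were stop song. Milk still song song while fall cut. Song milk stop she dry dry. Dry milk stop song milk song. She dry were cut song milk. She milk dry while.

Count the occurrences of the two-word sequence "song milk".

Scanning the 53 overlapping bigram windows for "song milk":
  position 6–7: song milk
  position 25–26: song milk
  position 33–34: song milk
  position 42–43: song milk
  position 49–50: song milk

5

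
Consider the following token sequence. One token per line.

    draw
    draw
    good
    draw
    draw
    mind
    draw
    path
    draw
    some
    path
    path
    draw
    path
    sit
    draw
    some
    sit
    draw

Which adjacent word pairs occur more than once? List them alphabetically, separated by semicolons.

Bigram counts meeting the condition (more than once):
  draw draw: 2
  draw path: 2
  draw some: 2
  path draw: 2
  sit draw: 2

draw draw; draw path; draw some; path draw; sit draw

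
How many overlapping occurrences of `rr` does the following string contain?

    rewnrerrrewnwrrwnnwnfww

Sliding a length-2 window over the 23 characters (22 positions):
  position 7–8: rr
  position 8–9: rr
  position 14–15: rr

3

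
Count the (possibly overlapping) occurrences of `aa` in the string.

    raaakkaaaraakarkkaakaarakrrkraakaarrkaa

10

Sliding a length-2 window over the 39 characters (38 positions):
  position 2–3: aa
  position 3–4: aa
  position 7–8: aa
  position 8–9: aa
  position 11–12: aa
  position 18–19: aa
  position 21–22: aa
  position 30–31: aa
  position 33–34: aa
  position 38–39: aa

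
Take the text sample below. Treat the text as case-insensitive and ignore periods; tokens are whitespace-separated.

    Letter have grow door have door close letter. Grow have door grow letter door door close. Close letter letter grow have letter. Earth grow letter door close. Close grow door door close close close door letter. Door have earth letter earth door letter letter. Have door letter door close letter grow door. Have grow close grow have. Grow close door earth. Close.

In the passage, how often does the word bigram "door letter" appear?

Scanning the 61 overlapping bigram windows for "door letter":
  position 35–36: door letter
  position 42–43: door letter
  position 46–47: door letter

3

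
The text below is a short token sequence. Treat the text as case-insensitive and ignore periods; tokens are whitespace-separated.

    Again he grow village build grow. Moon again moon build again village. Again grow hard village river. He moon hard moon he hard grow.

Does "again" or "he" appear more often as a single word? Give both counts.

"again" (4 vs 3)

"again": 4 occurrences
"he": 3 occurrences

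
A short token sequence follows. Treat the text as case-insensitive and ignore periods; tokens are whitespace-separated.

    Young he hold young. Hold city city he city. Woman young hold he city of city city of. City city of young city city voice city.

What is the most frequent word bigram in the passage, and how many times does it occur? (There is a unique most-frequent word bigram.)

"city city", 4 times

Bigram frequencies (highest first):
  city city: 4
  city of: 3
  young hold: 2
  he city: 2
  of city: 2
  young he: 1
  … (11 more, each ≤ 1)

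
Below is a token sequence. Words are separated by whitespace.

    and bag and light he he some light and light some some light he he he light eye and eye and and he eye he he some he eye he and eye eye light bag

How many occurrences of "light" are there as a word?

Scanning the 35 tokens for "light":
  position 4: light
  position 8: light
  position 10: light
  position 13: light
  position 17: light
  position 34: light

6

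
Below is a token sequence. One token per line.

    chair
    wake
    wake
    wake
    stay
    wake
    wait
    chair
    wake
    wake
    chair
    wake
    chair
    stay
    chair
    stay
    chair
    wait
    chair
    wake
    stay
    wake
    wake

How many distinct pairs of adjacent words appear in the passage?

23 tokens → 22 bigram windows in total.
Repeated bigrams (each contributes count−1 duplicates):
  chair wake: 4
  wake wake: 4
  chair stay: 2
  stay chair: 2
  stay wake: 2
  wait chair: 2
  wake chair: 2
  wake stay: 2
12 duplicate windows → 22 − 12 = 10 distinct.

10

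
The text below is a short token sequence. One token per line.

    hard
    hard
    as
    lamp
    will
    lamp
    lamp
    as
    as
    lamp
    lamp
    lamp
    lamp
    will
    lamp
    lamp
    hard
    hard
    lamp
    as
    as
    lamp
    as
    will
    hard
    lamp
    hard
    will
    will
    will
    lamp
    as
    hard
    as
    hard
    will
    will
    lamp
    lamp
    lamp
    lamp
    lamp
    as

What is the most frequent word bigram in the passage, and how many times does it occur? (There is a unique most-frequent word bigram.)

Bigram frequencies (highest first):
  lamp lamp: 9
  lamp as: 5
  will lamp: 4
  as lamp: 3
  will will: 3
  hard hard: 2
  … (9 more, each ≤ 2)

"lamp lamp", 9 times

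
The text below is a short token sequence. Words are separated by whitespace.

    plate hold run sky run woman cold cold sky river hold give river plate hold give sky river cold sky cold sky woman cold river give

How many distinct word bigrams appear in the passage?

19

26 tokens → 25 bigram windows in total.
Repeated bigrams (each contributes count−1 duplicates):
  cold sky: 3
  hold give: 2
  plate hold: 2
  sky river: 2
  woman cold: 2
6 duplicate windows → 25 − 6 = 19 distinct.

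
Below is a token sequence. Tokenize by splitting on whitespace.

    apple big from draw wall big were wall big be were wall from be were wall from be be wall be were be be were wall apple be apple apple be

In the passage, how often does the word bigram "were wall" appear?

4

Scanning the 30 overlapping bigram windows for "were wall":
  position 7–8: were wall
  position 11–12: were wall
  position 15–16: were wall
  position 25–26: were wall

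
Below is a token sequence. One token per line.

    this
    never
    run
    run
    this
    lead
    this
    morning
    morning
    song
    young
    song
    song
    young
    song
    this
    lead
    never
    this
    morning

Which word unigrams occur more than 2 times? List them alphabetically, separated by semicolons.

Unigram counts meeting the condition (more than 2 times):
  morning: 3
  song: 4
  this: 5

morning; song; this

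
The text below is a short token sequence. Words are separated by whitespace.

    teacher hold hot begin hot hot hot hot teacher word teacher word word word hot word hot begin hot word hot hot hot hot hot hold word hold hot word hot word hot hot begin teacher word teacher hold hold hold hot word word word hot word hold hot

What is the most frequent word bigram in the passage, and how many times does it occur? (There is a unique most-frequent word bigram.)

Bigram frequencies (highest first):
  hot hot: 8
  word hot: 6
  hot word: 6
  hold hot: 4
  word word: 4
  hot begin: 3
  … (10 more, each ≤ 3)

"hot hot", 8 times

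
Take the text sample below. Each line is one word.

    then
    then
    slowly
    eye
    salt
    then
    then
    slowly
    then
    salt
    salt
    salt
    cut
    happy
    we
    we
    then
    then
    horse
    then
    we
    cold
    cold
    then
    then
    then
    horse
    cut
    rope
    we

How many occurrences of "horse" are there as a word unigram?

Scanning the 30 tokens for "horse":
  position 19: horse
  position 27: horse

2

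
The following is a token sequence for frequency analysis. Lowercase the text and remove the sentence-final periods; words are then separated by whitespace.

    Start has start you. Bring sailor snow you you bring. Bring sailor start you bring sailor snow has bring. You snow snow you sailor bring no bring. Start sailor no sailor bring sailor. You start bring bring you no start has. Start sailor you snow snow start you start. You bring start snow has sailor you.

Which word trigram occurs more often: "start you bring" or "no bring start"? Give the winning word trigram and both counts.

"start you bring": 3 occurrences
"no bring start": 1 occurrence

"start you bring" (3 vs 1)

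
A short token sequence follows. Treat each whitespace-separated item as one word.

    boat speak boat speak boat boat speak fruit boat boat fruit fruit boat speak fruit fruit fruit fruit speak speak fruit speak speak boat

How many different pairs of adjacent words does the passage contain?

9

24 tokens → 23 bigram windows in total.
Repeated bigrams (each contributes count−1 duplicates):
  boat speak: 4
  fruit fruit: 4
  speak boat: 3
  speak fruit: 3
  boat boat: 2
  fruit boat: 2
  fruit speak: 2
  speak speak: 2
14 duplicate windows → 23 − 14 = 9 distinct.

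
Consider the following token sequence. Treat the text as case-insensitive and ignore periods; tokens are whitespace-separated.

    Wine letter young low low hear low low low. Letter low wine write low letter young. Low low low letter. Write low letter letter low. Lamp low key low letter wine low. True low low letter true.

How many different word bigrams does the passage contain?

22

37 tokens → 36 bigram windows in total.
Repeated bigrams (each contributes count−1 duplicates):
  low letter: 6
  low low: 6
  letter low: 2
  letter young: 2
  write low: 2
  young low: 2
14 duplicate windows → 36 − 14 = 22 distinct.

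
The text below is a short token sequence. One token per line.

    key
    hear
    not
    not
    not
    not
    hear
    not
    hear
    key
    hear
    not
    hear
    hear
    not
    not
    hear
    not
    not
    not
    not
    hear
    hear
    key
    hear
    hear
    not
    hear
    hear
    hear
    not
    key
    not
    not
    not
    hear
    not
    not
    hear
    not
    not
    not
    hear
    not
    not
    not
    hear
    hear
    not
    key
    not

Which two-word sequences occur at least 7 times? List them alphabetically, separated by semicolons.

Bigram counts meeting the condition (at least 7 times):
  hear not: 11
  not hear: 10
  not not: 14

hear not; not hear; not not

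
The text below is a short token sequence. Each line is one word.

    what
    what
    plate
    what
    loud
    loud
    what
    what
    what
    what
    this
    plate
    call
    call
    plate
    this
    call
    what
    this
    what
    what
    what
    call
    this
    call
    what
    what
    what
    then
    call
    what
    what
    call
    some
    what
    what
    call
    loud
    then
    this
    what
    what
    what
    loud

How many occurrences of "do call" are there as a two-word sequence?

Scanning the 43 overlapping bigram windows for "do call":
  (none found)

0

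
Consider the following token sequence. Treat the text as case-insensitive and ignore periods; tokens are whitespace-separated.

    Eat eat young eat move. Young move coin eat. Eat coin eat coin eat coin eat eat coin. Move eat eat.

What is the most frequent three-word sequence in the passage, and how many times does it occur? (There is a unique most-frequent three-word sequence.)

Trigram frequencies (highest first):
  eat coin eat: 3
  coin eat eat: 2
  eat eat coin: 2
  coin eat coin: 2
  eat eat young: 1
  eat young eat: 1
  … (8 more, each ≤ 1)

"eat coin eat", 3 times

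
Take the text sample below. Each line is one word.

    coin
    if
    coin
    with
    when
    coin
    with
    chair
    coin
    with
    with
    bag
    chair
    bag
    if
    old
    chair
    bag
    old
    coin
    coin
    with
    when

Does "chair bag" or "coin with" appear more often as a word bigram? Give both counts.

"chair bag": 2 occurrences
"coin with": 4 occurrences

"coin with" (4 vs 2)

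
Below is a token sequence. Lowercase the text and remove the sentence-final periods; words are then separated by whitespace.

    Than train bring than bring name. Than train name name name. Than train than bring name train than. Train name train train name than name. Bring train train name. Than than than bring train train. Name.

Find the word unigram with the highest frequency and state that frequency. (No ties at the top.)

Unigram frequencies (highest first):
  train: 11
  than: 10
  name: 10
  bring: 5

"train", 11 times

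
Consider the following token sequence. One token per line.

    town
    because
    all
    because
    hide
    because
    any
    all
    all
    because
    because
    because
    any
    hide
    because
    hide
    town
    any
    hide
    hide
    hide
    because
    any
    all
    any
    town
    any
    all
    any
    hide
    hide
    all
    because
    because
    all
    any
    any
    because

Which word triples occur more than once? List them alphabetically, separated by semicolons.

Trigram counts meeting the condition (more than once):
  all because because: 2
  any all any: 2
  any hide hide: 2
  because any all: 2
  hide because any: 2

all because because; any all any; any hide hide; because any all; hide because any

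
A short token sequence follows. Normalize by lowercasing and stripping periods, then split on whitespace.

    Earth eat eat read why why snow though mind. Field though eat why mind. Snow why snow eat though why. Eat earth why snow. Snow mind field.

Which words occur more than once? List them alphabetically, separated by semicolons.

earth; eat; field; mind; snow; though; why

Unigram counts meeting the condition (more than once):
  earth: 2
  eat: 5
  field: 2
  mind: 3
  snow: 5
  though: 3
  why: 6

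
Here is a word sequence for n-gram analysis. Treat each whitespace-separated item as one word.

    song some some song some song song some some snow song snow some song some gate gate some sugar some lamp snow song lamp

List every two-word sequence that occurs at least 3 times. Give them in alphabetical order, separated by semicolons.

Bigram counts meeting the condition (at least 3 times):
  some song: 3
  song some: 4

some song; song some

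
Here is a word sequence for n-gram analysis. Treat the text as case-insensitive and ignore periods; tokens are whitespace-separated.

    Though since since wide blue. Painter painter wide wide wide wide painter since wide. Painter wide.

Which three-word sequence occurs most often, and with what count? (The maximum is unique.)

Trigram frequencies (highest first):
  wide wide wide: 2
  though since since: 1
  since since wide: 1
  since wide blue: 1
  wide blue painter: 1
  blue painter painter: 1
  … (7 more, each ≤ 1)

"wide wide wide", 2 times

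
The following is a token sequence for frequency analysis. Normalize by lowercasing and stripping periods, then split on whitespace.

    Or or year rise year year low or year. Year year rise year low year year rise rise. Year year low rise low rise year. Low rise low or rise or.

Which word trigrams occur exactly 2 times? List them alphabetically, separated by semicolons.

low rise low; rise year low; rise year year; year low rise; year rise year; year year low; year year rise

Trigram counts meeting the condition (exactly 2 times):
  low rise low: 2
  rise year low: 2
  rise year year: 2
  year low rise: 2
  year rise year: 2
  year year low: 2
  year year rise: 2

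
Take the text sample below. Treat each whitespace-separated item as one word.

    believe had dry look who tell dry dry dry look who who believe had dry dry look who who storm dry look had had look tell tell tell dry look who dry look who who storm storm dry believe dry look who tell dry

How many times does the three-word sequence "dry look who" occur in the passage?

6

Scanning the 42 overlapping trigram windows for "dry look who":
  position 3–5: dry look who
  position 9–11: dry look who
  position 16–18: dry look who
  position 29–31: dry look who
  position 32–34: dry look who
  position 40–42: dry look who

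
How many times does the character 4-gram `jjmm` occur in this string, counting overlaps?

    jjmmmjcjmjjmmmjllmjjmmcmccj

3

Sliding a length-4 window over the 27 characters (24 positions):
  position 1–4: jjmm
  position 10–13: jjmm
  position 19–22: jjmm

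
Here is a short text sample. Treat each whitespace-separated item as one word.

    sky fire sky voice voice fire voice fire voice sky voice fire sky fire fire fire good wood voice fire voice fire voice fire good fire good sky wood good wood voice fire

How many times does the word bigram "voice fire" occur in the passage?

Scanning the 32 overlapping bigram windows for "voice fire":
  position 5–6: voice fire
  position 7–8: voice fire
  position 11–12: voice fire
  position 19–20: voice fire
  position 21–22: voice fire
  position 23–24: voice fire
  position 32–33: voice fire

7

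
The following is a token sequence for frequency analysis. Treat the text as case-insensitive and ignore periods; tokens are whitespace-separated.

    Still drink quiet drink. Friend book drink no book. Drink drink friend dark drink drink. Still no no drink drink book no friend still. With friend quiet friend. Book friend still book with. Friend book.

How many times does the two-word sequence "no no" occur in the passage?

Scanning the 34 overlapping bigram windows for "no no":
  position 17–18: no no

1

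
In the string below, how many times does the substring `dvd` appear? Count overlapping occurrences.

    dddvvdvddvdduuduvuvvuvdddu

Sliding a length-3 window over the 26 characters (24 positions):
  position 6–8: dvd
  position 9–11: dvd

2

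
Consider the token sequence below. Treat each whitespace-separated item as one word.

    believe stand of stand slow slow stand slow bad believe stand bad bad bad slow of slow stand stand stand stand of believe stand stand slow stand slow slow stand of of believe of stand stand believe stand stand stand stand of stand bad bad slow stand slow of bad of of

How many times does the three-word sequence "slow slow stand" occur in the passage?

Scanning the 50 overlapping trigram windows for "slow slow stand":
  position 5–7: slow slow stand
  position 28–30: slow slow stand

2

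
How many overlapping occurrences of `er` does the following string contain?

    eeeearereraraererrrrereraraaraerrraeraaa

Sliding a length-2 window over the 40 characters (39 positions):
  position 7–8: er
  position 9–10: er
  position 14–15: er
  position 16–17: er
  position 21–22: er
  position 23–24: er
  position 31–32: er
  position 36–37: er

8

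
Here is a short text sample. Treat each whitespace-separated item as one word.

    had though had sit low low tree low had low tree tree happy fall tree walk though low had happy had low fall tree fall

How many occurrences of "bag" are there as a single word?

Scanning the 25 tokens for "bag":
  (none found)

0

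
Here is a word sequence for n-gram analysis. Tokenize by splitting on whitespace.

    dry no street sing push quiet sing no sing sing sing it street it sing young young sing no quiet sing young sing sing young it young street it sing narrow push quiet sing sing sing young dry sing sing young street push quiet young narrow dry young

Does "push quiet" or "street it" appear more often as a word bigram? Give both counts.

"push quiet": 3 occurrences
"street it": 2 occurrences

"push quiet" (3 vs 2)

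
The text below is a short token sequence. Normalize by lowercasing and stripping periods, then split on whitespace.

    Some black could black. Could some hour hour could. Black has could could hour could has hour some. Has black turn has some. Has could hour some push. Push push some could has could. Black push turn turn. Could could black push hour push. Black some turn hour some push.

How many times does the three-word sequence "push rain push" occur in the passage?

0

Scanning the 48 overlapping trigram windows for "push rain push":
  (none found)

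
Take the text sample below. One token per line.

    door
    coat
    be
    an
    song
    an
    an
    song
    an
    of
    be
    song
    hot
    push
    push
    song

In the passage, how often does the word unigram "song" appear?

Scanning the 16 tokens for "song":
  position 5: song
  position 8: song
  position 12: song
  position 16: song

4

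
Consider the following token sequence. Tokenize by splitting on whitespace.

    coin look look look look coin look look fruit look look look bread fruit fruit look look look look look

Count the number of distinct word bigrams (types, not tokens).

8

20 tokens → 19 bigram windows in total.
Repeated bigrams (each contributes count−1 duplicates):
  look look: 10
  coin look: 2
  fruit look: 2
11 duplicate windows → 19 − 11 = 8 distinct.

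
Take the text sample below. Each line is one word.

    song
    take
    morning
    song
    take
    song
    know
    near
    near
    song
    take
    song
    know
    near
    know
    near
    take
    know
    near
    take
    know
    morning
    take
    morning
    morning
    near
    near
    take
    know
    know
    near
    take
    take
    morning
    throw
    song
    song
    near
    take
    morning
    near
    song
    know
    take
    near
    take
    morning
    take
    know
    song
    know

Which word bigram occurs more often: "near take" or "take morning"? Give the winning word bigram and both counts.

"near take" (6 vs 5)

"near take": 6 occurrences
"take morning": 5 occurrences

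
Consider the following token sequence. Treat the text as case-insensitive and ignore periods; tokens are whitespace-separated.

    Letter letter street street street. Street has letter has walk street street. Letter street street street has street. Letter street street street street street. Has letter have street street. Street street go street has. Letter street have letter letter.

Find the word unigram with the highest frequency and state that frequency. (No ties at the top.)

Unigram frequencies (highest first):
  street: 21
  letter: 9
  has: 5
  have: 2
  walk: 1
  go: 1

"street", 21 times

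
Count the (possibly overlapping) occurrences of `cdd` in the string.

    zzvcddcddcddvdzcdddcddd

Sliding a length-3 window over the 23 characters (21 positions):
  position 4–6: cdd
  position 7–9: cdd
  position 10–12: cdd
  position 16–18: cdd
  position 20–22: cdd

5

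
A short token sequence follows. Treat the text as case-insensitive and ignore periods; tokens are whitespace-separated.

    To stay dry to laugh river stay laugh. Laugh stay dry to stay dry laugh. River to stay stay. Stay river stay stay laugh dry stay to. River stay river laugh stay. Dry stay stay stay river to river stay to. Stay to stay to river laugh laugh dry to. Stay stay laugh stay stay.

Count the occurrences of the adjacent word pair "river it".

0

Scanning the 54 overlapping bigram windows for "river it":
  (none found)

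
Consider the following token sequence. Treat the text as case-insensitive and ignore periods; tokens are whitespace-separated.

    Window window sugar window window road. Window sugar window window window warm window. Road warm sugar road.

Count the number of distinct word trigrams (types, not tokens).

17 tokens → 15 trigram windows in total.
Repeated trigrams (each contributes count−1 duplicates):
  sugar window window: 2
  window sugar window: 2
2 duplicate windows → 15 − 2 = 13 distinct.

13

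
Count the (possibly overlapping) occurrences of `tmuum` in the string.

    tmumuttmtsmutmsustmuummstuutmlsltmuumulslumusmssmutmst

Sliding a length-5 window over the 54 characters (50 positions):
  position 18–22: tmuum
  position 33–37: tmuum

2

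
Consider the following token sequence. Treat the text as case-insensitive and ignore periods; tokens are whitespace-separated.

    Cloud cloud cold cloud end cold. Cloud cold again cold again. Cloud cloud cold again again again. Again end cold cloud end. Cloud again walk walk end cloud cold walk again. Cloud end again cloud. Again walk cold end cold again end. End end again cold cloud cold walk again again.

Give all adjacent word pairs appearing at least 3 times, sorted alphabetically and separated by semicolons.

again again; again cloud; cloud cold; cloud end; cold again; cold cloud; end cold

Bigram counts meeting the condition (at least 3 times):
  again again: 4
  again cloud: 3
  cloud cold: 5
  cloud end: 3
  cold again: 4
  cold cloud: 4
  end cold: 3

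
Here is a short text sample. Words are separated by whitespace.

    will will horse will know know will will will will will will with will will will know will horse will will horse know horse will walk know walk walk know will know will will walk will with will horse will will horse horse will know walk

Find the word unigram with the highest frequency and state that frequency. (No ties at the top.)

"will", 24 times

Unigram frequencies (highest first):
  will: 24
  know: 8
  horse: 7
  walk: 5
  with: 2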